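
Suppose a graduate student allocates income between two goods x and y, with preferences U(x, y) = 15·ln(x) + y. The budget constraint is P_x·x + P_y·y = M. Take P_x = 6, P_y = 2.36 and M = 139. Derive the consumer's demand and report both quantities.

So x*(P_x,P_y) = 15·P_y/P_x, independent of income; and y* = (M − 15·P_y)/P_y.
At the given prices: x* = 15·2.36/6 = 5.9, and y* = 43.8983.

x* = 5.9, y* = 43.8983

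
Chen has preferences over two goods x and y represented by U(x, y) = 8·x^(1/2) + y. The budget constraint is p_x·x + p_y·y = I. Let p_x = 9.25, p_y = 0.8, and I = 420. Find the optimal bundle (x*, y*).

x* = 0.1197, y* = 523.6162

Set MRS = p_x/p_y: 4·x^(−1/2) = p_x/p_y.
Thus x* = (4·p_y/p_x)² — independent of I — with the rest of income spent on y.
Plugging in: x* = (4·0.8/9.25)² = 0.1197, y* = 523.6162.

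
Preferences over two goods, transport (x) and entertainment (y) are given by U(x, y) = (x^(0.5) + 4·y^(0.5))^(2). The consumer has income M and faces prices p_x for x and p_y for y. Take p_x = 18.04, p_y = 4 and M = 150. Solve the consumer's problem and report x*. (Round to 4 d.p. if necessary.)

From the CES first-order condition, (1/4)·(y/x)^(0.5) = p_x/p_y.
Hence y/x = (4·p_x/p_y)^(1/(0.5)), i.e. raised to the 2 power.
With the ratio pinned down, the budget gives x* = M/(p_x + p_y·(y/x)) and y* = (y/x)·x*.
Numerically y/x = 325.4416, so x* = 150/(18.04 + 4·325.4416) = 0.1137.

x* = 0.1137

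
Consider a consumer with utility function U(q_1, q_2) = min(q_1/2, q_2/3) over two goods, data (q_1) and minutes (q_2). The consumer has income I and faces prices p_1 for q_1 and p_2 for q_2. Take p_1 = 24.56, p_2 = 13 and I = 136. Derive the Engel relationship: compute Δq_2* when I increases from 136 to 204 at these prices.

Δq_2* = 2.315

With perfect complements, no substitution: consume in ratio q_1:q_2 = 2:3.
Budget: p_1·q_1 + p_2·(3/2)·q_1 = I, so (2·p_1 + 3·p_2)·q_1 = 2·I.
Demand: q_1*(p_1,p_2,I) = 2·I/(2·p_1 + 3·p_2), q_2* = 3·I/(2·p_1 + 3·p_2).
Here 2·24.56 + 3·13 = 88.12, giving q_2* = 4.63.
At I' = 204: q_2* = 6.9451. Change: 6.9451 − 4.63 = 2.315.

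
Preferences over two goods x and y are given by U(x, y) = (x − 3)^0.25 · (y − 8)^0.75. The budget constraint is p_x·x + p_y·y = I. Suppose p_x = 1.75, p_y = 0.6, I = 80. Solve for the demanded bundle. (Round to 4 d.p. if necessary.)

x* = 12.9929, y* = 95.4375

Let x' = x−3, y' = y−8. MRS = (1/3)·y'/x' = p_x/p_y.
After buying the subsistence bundle (3, 8), a share 0.25 of the remaining income goes to x: x* = 3 + 0.25·(I − 3p_x − 8p_y)/p_x.
Discretionary income = 80 − 3·1.75 − 8·0.6 = 69.95; x* = 3 + 0.25·69.95/1.75 = 12.9929; y* = 8 + 0.75·69.95/0.6 = 95.4375.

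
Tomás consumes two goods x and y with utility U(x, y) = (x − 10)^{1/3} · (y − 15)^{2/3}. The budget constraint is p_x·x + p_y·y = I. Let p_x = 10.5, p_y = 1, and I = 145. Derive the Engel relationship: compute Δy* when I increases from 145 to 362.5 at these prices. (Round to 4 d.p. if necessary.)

Δy* = 145

This is Cobb-Douglas in (x−10, y−15): tangency gives 1/3·p_y·(y−15) = 2/3·p_x·(x−10).
After buying the subsistence bundle (10, 15), a share 1/3 of the remaining income goes to x: x* = 10 + 1/3·(I − 10p_x − 15p_y)/p_x.
Discretionary income = 145 − 10·10.5 − 15·1 = 25; y* = 15 + 2/3·25/1 = 31.6667.
At I' = 362.5: y* = 176.6667. Change: 176.6667 − 31.6667 = 145.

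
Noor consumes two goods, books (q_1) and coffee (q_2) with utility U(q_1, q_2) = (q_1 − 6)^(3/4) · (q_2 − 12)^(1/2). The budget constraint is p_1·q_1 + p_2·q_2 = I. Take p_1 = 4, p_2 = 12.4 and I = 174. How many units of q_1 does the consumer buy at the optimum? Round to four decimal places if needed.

Let q_1' = q_1−6, q_2' = q_2−12. MRS = (3/2)·q_2'/q_1' = p_1/p_2.
After buying the subsistence bundle (6, 12), a share 0.6 of the remaining income goes to q_1: q_1* = 6 + 0.6·(I − 6p_1 − 12p_2)/p_1.
Discretionary income = 174 − 6·4 − 12·12.4 = 1.2; q_1* = 6 + 0.6·1.2/4 = 6.18.

q_1* = 6.18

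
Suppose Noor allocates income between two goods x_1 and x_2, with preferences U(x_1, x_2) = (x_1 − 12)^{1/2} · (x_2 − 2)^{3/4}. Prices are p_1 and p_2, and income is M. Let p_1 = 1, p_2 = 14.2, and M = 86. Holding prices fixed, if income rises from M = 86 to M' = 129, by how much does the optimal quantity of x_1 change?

This is Cobb-Douglas in (x_1−12, x_2−2): tangency gives 0.5·p_2·(x_2−2) = 0.75·p_1·(x_1−12).
After buying the subsistence bundle (12, 2), a share 0.4 of the remaining income goes to x_1: x_1* = 12 + 0.4·(M − 12p_1 − 2p_2)/p_1.
Discretionary income = 86 − 12·1 − 2·14.2 = 45.6; x_1* = 12 + 0.4·45.6/1 = 30.24.
At M' = 129: x_1* = 47.44. Change: 47.44 − 30.24 = 17.2.

Δx_1* = 17.2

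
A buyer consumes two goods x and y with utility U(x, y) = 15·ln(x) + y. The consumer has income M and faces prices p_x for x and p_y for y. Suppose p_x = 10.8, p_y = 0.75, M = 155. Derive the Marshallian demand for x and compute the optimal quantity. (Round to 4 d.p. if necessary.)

At the given prices: x* = 15·0.75/10.8 = 1.0417.

x* = 1.0417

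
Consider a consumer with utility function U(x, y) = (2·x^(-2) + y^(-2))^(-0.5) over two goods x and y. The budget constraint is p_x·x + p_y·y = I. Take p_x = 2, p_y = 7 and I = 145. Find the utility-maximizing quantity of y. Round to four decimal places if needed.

MRS = MU_x/MU_y = 2·(y/x)^(3). Set equal to p_x/p_y.
Hence y/x = ((1/2)·p_x/p_y)^(1/(3)), i.e. raised to the 1/3 power.
With the ratio pinned down, the budget gives x* = I/(p_x + p_y·(y/x)) and y* = (y/x)·x*.
Numerically y/x = 0.522758, so x* = 145/(2 + 7·0.522758) = 25.6215 and y* = 0.522758·25.6215 = 13.3939.

y* = 13.3939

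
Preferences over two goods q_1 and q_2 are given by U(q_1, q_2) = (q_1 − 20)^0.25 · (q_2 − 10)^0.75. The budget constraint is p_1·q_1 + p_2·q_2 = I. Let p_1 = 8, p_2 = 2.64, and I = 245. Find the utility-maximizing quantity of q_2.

q_2* = 26.6477

After buying the subsistence bundle (20, 10), a share 0.25 of the remaining income goes to q_1: q_1* = 20 + 0.25·(I − 20p_1 − 10p_2)/p_1.
Discretionary income = 245 − 20·8 − 10·2.64 = 58.6; q_2* = 10 + 0.75·58.6/2.64 = 26.6477.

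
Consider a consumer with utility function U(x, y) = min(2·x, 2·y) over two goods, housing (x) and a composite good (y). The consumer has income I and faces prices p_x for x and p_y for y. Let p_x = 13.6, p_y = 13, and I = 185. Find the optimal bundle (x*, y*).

Leontief preferences: the optimum is at the kink where x/2 = y/2, i.e. y = x.
Budget: p_x·x + p_y·x = I, so (2·p_x + 2·p_y)·x = 2·I.
Demand: x*(p_x,p_y,I) = 2·I/(2·p_x + 2·p_y), y* = 2·I/(2·p_x + 2·p_y).
Here 2·13.6 + 2·13 = 53.2, giving x* = 6.9549 and y* = 6.9549.

x* = 6.9549, y* = 6.9549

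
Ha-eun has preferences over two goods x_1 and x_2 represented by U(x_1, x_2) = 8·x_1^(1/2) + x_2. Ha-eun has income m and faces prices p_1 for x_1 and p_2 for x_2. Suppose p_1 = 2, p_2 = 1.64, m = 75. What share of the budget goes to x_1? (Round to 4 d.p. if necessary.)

Solve: √x_1 = 4·p_2/p_1, so x_1*(p_1,p_2) = (4·p_2/p_1)², and x_2* = (m − p_1·x_1*)/p_2.
Plugging in: x_1* = (4·1.64/2)² = 10.7584, x_2* = 32.6117.
Expenditure on x_1: 2·10.7584 = 21.5168; share = 0.2869.

share on x_1 = 0.2869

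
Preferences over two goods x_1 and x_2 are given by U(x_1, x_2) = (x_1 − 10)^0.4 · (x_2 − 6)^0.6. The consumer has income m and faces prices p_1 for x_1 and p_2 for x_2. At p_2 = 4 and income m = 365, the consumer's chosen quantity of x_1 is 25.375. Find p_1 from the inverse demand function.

Let x_1' = x_1−10, x_2' = x_2−6. MRS = (2/3)·x_2'/x_1' = p_1/p_2.
After buying the subsistence bundle (10, 6), a share 0.4 of the remaining income goes to x_1: x_1* = 10 + 0.4·(m − 10p_1 − 6p_2)/p_1.
Set x_1* = 25.375 in the demand function and solve for p_1: p_1 = 7.04.

p_1 = 7.04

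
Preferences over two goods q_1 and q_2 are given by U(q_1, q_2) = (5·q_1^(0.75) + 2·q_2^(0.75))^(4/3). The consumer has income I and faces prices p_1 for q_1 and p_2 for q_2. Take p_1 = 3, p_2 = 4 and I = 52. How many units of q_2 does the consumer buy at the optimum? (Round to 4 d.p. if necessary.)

q_2* = 0.1389

From the CES first-order condition, (5/2)·(q_2/q_1)^(0.25) = p_1/p_2.
Solve for the ratio: q_2/q_1 = [(2/5)·p_1/p_2]^(4).
Substitute q_2 = (q_2/q_1)·q_1 into the budget: q_1* = I/(p_1 + p_2·(q_2/q_1)).
Numerically q_2/q_1 = 0.0081, so q_1* = 52/(3 + 4·0.0081) = 17.1481 and q_2* = 0.0081·17.1481 = 0.1389.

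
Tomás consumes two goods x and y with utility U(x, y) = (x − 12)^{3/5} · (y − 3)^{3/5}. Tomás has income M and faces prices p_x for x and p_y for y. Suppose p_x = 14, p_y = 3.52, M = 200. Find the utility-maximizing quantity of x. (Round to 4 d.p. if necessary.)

x* = 12.7657

This is Cobb-Douglas in (x−12, y−3): tangency gives 0.6·p_y·(y−3) = 0.6·p_x·(x−12).
After buying the subsistence bundle (12, 3), a share 0.5 of the remaining income goes to x: x* = 12 + 0.5·(M − 12p_x − 3p_y)/p_x.
Discretionary income = 200 − 12·14 − 3·3.52 = 21.44; x* = 12 + 0.5·21.44/14 = 12.7657.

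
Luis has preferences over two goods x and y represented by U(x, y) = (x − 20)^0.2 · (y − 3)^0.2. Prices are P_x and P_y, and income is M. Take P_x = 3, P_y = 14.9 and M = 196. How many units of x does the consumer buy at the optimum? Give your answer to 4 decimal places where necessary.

x* = 35.2167

This is Cobb-Douglas in (x−20, y−3): tangency gives 0.2·P_y·(y−3) = 0.2·P_x·(x−20).
After buying the subsistence bundle (20, 3), a share 0.5 of the remaining income goes to x: x* = 20 + 0.5·(M − 20P_x − 3P_y)/P_x.
Discretionary income = 196 − 20·3 − 3·14.9 = 91.3; x* = 20 + 0.5·91.3/3 = 35.2167.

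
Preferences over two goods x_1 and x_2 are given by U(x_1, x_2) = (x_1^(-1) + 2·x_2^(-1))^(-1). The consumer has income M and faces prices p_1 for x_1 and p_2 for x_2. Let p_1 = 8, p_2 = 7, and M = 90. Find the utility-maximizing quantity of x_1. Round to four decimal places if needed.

x_1* = 4.8431

Numerically x_2/x_1 = 1.511858, so x_1* = 90/(8 + 7·1.511858) = 4.8431.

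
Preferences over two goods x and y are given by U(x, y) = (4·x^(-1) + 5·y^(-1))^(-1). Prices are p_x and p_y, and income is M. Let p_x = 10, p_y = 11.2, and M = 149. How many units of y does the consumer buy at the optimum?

y* = 7.21

MRS = MU_x/MU_y = (4/5)·(y/x)^(2). Set equal to p_x/p_y.
Hence y/x = ((5/4)·p_x/p_y)^(1/(2)), i.e. raised to the 0.5 power.
Substitute y = (y/x)·x into the budget: x* = M/(p_x + p_y·(y/x)).
Numerically y/x = 1.056443, so x* = 149/(10 + 11.2·1.056443) = 6.8248 and y* = 1.056443·6.8248 = 7.21.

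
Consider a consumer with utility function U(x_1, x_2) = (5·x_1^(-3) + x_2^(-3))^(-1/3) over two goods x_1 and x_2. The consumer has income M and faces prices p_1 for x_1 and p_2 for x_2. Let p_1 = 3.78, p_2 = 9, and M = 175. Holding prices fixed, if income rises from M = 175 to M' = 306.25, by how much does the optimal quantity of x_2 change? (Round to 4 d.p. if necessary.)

Δx_2* = 8.1922

MRS = MU_x_1/MU_x_2 = 5·(x_2/x_1)^(4). Set equal to p_1/p_2.
Hence x_2/x_1 = ((1/5)·p_1/p_2)^(1/(4)), i.e. raised to the 0.25 power.
With the ratio pinned down, the budget gives x_1* = M/(p_1 + p_2·(x_2/x_1)) and x_2* = (x_2/x_1)·x_1*.
Numerically x_2/x_1 = 0.538356, so x_1* = 175/(3.78 + 9·0.538356) = 20.2894 and x_2* = 0.538356·20.2894 = 10.9229.
At M' = 306.25: x_2* = 19.1151. Change: 19.1151 − 10.9229 = 8.1922.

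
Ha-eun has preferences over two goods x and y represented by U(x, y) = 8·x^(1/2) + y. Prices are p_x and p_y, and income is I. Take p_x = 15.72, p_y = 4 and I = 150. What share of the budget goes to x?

share on x = 0.1086

Set MRS = p_x/p_y: 4·x^(−1/2) = p_x/p_y.
Solve: √x = 4·p_y/p_x, so x*(p_x,p_y) = (4·p_y/p_x)², and y* = (I − p_x·x*)/p_y.
Plugging in: x* = (4·4/15.72)² = 1.0359, y* = 33.4288.
Expenditure on x: 15.72·1.0359 = 16.285; share = 0.1086.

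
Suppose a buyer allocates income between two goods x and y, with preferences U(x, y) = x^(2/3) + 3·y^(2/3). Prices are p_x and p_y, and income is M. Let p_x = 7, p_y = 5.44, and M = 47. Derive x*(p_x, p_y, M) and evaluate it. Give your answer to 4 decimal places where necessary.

MU_x ∝ x^(-1/3), MU_y ∝ 3·y^(-1/3), so MRS = (1/3)·(y/x)^(1/3) = p_x/p_y.
Hence y/x = (3·p_x/p_y)^(1/(1/3)), i.e. raised to the 3 power.
Substitute y = (y/x)·x into the budget: x* = M/(p_x + p_y·(y/x)).
Numerically y/x = 57.525604, so x* = 47/(7 + 5.44·57.525604) = 0.1469.

x* = 0.1469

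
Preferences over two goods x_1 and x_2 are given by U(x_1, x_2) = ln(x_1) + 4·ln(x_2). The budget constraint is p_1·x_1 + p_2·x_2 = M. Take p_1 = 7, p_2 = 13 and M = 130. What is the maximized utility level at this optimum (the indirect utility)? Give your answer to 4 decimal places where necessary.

V = 9.63

Tangency: MRS = (1/4)·x_2/x_1 = p_1/p_2.
Rearranging, p_2·x_2 = 4·p_1·x_1. Substituting into the budget gives p_1·x_1·(1 + 4) = M.
Demand: x_1*(p_1,p_2,M) = 0.2·M/p_1 and x_2* = 0.8·M/p_2.
At p_1=7, p_2=13, M=130: x_1* = 0.2·130/7 = 3.7143, x_2* = 8.
Utility at the optimum: U(3.7143, 8) = 9.63.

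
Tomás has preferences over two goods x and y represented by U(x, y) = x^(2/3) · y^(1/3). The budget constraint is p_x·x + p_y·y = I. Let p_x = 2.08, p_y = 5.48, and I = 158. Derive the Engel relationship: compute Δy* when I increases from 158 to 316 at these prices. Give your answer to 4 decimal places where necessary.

Δy* = 9.6107

At p_x=2.08, p_y=5.48, I=158: y* = 1/3·158/5.48 = 9.6107.
At I' = 316: y* = 19.2214. Change: 19.2214 − 9.6107 = 9.6107.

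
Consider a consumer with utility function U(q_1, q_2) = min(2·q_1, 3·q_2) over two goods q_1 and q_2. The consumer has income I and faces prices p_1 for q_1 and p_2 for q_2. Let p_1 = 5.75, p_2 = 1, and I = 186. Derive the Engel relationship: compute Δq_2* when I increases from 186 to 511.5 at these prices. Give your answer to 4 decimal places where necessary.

Δq_2* = 33.8182

Leontief preferences: the optimum is at the kink where q_1/3 = q_2/2, i.e. q_2 = (2/3)·q_1.
Budget: p_1·q_1 + p_2·(2/3)·q_1 = I, so (3·p_1 + 2·p_2)·q_1 = 3·I.
Demand: q_1*(p_1,p_2,I) = 3·I/(3·p_1 + 2·p_2), q_2* = 2·I/(3·p_1 + 2·p_2).
Here 3·5.75 + 2·1 = 19.25, giving q_2* = 19.3247.
At I' = 511.5: q_2* = 53.1429. Change: 53.1429 − 19.3247 = 33.8182.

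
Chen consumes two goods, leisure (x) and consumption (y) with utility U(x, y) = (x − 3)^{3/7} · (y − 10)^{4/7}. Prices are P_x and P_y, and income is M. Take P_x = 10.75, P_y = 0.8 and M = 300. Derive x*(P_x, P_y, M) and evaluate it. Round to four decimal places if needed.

Let x' = x−3, y' = y−10. MRS = (3/4)·y'/x' = P_x/P_y.
Substituting into the budget: x* = 3 + 3/7·(M − 3·P_x − 10·P_y)/P_x, and y* = 10 + 4/7·(…)/P_y.
Discretionary income = 300 − 3·10.75 − 10·0.8 = 259.75; x* = 3 + 3/7·259.75/10.75 = 13.3555.

x* = 13.3555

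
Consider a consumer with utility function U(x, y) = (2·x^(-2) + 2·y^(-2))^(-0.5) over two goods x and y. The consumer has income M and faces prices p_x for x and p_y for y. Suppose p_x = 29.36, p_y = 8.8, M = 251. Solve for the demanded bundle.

MRS = MU_x/MU_y = (y/x)^(3). Set equal to p_x/p_y.
Solve for the ratio: y/x = [p_x/p_y]^(1/3).
With the ratio pinned down, the budget gives x* = M/(p_x + p_y·(y/x)) and y* = (y/x)·x*.
Numerically y/x = 1.494254, so x* = 251/(29.36 + 8.8·1.494254) = 5.9046 and y* = 1.494254·5.9046 = 8.8229.

x* = 5.9046, y* = 8.8229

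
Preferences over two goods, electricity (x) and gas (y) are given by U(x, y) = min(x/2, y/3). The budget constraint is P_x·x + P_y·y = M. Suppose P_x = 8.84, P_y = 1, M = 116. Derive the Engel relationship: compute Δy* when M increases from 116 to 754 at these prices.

With perfect complements, no substitution: consume in ratio x:y = 2:3.
Budget: P_x·x + P_y·(3/2)·x = M, so (2·P_x + 3·P_y)·x = 2·M.
Demand: x*(P_x,P_y,M) = 2·M/(2·P_x + 3·P_y), y* = 3·M/(2·P_x + 3·P_y).
Here 2·8.84 + 3·1 = 20.68, giving y* = 16.8279.
At M' = 754: y* = 109.381. Change: 109.381 − 16.8279 = 92.5532.

Δy* = 92.5532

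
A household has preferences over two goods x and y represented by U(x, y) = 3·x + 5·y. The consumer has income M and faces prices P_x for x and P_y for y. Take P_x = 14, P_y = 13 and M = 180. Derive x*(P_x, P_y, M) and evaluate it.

Perfect substitutes: compare marginal utility per dollar. 3/P_x vs 5/P_y → 0.2143 vs 0.3846.
y gives more utility per dollar, so spend all income on y: y* = M/P_y, x* = 0.
Numerically: x* = 0, y* = 13.8462.

x* = 0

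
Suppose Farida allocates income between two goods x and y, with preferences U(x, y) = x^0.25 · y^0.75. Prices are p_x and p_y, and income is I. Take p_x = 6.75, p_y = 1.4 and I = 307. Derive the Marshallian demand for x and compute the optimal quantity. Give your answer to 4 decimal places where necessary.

Demand: x*(p_x,p_y,I) = 0.25·I/p_x and y* = 0.75·I/p_y.
At p_x=6.75, p_y=1.4, I=307: x* = 0.25·307/6.75 = 11.3704.

x* = 11.3704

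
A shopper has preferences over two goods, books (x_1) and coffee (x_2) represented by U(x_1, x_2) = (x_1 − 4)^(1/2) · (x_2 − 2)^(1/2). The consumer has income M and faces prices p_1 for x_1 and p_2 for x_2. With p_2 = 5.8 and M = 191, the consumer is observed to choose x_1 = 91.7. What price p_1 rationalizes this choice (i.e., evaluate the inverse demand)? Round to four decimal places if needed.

Let x_1' = x_1−4, x_2' = x_2−2. MRS = x_2'/x_1' = p_1/p_2.
Substituting into the budget: x_1* = 4 + 0.5·(M − 4·p_1 − 2·p_2)/p_1, and x_2* = 2 + 0.5·(…)/p_2.
Set x_1* = 91.7 in the demand function and solve for p_1: p_1 = 1.

p_1 = 1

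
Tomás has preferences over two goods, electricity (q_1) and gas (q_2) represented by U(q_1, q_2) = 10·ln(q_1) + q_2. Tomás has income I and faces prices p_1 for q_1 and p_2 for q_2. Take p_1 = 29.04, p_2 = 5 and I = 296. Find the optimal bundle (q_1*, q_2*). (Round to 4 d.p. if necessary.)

MU_q_1 = 10/q_1, MU_q_2 = 1. Tangency: 10/q_1 = p_1/p_2.
So q_1*(p_1,p_2) = 10·p_2/p_1, independent of income; and q_2* = (I − 10·p_2)/p_2.
At the given prices: q_1* = 10·5/29.04 = 1.7218, and q_2* = 49.2.

q_1* = 1.7218, q_2* = 49.2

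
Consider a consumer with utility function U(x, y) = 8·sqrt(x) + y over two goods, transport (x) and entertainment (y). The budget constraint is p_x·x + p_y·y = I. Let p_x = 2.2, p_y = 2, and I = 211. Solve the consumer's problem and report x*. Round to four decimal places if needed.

x* = 13.2231

Utility is quasi-linear in y; the FOC for x is 4/√x = p_x/p_y.
Solve: √x = 4·p_y/p_x, so x*(p_x,p_y) = (4·p_y/p_x)², and y* = (I − p_x·x*)/p_y.
Plugging in: x* = (4·2/2.2)² = 13.2231.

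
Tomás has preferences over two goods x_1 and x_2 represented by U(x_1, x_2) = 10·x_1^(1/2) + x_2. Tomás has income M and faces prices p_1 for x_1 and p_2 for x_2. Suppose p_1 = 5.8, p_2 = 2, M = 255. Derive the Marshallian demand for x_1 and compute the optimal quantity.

Plugging in: x_1* = (5·2/5.8)² = 2.9727.

x_1* = 2.9727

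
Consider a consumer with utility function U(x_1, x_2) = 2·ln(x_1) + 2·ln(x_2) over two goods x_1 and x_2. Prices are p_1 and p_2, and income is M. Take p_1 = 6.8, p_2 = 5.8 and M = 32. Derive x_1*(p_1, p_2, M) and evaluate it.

The MRS is x_2/x_1. Set MRS = p_1/p_2.
So 2·p_2·x_2 = 2·p_1·x_1; combined with the budget, a share 0.5 of income goes to x_1.
Demand: x_1*(p_1,p_2,M) = 0.5·M/p_1 and x_2* = 0.5·M/p_2.
At p_1=6.8, p_2=5.8, M=32: x_1* = 0.5·32/6.8 = 2.3529.

x_1* = 2.3529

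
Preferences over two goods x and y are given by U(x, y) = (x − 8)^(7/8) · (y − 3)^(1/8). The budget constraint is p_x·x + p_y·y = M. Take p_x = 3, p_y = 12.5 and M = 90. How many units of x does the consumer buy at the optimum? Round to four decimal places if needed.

MRS = 7·(y−3)/(x−8). Tangency with p_x/p_y gives y−3 = (1/7)·(p_x/p_y)·(x−8).
After buying the subsistence bundle (8, 3), a share 0.875 of the remaining income goes to x: x* = 8 + 0.875·(M − 8p_x − 3p_y)/p_x.
Discretionary income = 90 − 8·3 − 3·12.5 = 28.5; x* = 8 + 0.875·28.5/3 = 16.3125.

x* = 16.3125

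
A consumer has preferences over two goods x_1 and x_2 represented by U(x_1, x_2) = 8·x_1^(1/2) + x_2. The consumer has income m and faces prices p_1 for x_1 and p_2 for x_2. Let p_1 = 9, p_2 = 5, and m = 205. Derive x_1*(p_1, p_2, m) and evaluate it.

Set MRS = p_1/p_2: 4·x_1^(−1/2) = p_1/p_2.
Solve: √x_1 = 4·p_2/p_1, so x_1*(p_1,p_2) = (4·p_2/p_1)², and x_2* = (m − p_1·x_1*)/p_2.
Plugging in: x_1* = (4·5/9)² = 4.9383.

x_1* = 4.9383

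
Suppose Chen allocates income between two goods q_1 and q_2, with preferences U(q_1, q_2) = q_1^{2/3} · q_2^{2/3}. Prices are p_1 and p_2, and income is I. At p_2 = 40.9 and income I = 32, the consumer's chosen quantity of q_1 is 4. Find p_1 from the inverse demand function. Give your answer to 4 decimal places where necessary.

p_1 = 4

Tangency: MRS = q_2/q_1 = p_1/p_2.
Rearranging, p_2·q_2 = p_1·q_1. Substituting into the budget gives p_1·q_1·(1 + 1) = I.
Demand: q_1*(p_1,p_2,I) = 0.5·I/p_1 and q_2* = 0.5·I/p_2.
Set q_1* = 4 in the demand function and solve for p_1: p_1 = 4.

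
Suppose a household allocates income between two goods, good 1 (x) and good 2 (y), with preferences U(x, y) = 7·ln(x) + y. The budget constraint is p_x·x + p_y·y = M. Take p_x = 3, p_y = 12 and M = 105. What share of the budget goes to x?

share on x = 0.8

Set MRS = p_x/p_y: (7/x)/1 = p_x/p_y.
So x*(p_x,p_y) = 7·p_y/p_x, independent of income; and y* = (M − 7·p_y)/p_y.
At the given prices: x* = 7·12/3 = 28, and y* = 1.75.
Expenditure on x: 3·28 = 84; share = 0.8.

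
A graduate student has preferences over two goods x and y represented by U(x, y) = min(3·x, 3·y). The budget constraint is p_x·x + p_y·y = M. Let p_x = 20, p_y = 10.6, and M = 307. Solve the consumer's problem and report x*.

x* = 10.0327

Here 3·20 + 3·10.6 = 91.8, giving x* = 10.0327.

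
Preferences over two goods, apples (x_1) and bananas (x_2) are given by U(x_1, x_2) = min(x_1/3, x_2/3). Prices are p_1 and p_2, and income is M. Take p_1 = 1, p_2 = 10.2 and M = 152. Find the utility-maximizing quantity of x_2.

x_2* = 13.5714

Demand: x_1*(p_1,p_2,M) = 3·M/(3·p_1 + 3·p_2), x_2* = 3·M/(3·p_1 + 3·p_2).
Here 3·1 + 3·10.2 = 33.6, giving x_2* = 13.5714.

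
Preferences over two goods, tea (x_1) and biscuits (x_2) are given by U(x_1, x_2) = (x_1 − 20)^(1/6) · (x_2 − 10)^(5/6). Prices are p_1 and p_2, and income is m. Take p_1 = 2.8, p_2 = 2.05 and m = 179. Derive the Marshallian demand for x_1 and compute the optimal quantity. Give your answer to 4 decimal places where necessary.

x_1* = 26.1012

Let x_1' = x_1−20, x_2' = x_2−10. MRS = (1/5)·x_2'/x_1' = p_1/p_2.
After buying the subsistence bundle (20, 10), a share 1/6 of the remaining income goes to x_1: x_1* = 20 + 1/6·(m − 20p_1 − 10p_2)/p_1.
Discretionary income = 179 − 20·2.8 − 10·2.05 = 102.5; x_1* = 20 + 1/6·102.5/2.8 = 26.1012.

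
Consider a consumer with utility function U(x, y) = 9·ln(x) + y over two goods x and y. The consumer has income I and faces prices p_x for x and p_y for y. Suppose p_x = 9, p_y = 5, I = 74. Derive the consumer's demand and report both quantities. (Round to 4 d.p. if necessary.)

x* = 5, y* = 5.8

Set MRS = p_x/p_y: (9/x)/1 = p_x/p_y.
So x*(p_x,p_y) = 9·p_y/p_x, independent of income; and y* = (I − 9·p_y)/p_y.
At the given prices: x* = 9·5/9 = 5, and y* = 5.8.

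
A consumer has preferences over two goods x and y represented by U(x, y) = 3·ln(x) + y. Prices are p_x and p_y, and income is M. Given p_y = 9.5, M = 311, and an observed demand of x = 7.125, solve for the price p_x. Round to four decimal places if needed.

p_x = 4

Set MRS = p_x/p_y: (3/x)/1 = p_x/p_y.
So x*(p_x,p_y) = 3·p_y/p_x, independent of income; and y* = (M − 3·p_y)/p_y.
Set x* = 7.125 in the demand function and solve for p_x: p_x = 4.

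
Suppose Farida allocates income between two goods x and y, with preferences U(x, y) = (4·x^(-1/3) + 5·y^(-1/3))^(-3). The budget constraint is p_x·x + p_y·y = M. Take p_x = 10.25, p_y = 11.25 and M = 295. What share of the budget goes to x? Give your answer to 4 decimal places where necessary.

Substitute y = (y/x)·x into the budget: x* = M/(p_x + p_y·(y/x)).
Numerically y/x = 1.102455, so x* = 295/(10.25 + 11.25·1.102455) = 13.0228 and y* = 1.102455·13.0228 = 14.357.
Expenditure on x: 10.25·13.0228 = 133.4834; share = 0.4525.

share on x = 0.4525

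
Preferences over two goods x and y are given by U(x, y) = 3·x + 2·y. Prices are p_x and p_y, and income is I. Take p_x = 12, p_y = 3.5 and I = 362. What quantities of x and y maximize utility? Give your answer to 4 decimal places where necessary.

x* = 0, y* = 103.4286

Linear utility — the consumer picks whichever good has higher MU/price: 3/12 = 0.25 vs 2/3.5 = 0.5714.
y gives more utility per dollar, so spend all income on y: y* = I/p_y, x* = 0.
Numerically: x* = 0, y* = 103.4286.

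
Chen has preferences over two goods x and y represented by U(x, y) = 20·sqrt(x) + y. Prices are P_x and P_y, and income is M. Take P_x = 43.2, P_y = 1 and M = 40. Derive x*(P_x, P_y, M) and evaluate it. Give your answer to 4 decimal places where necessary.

x* = 0.0536

Plugging in: x* = (10·1/43.2)² = 0.0536.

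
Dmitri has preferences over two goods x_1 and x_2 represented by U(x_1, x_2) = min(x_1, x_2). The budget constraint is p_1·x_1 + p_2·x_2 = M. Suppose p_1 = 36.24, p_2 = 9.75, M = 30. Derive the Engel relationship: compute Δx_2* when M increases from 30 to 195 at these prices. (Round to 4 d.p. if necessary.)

Δx_2* = 3.5877

Demand: x_1*(p_1,p_2,M) = M/(p_1 + p_2), x_2* = M/(p_1 + p_2).
Here 36.24 + 9.75 = 45.99, giving x_2* = 0.6523.
At M' = 195: x_2* = 4.2401. Change: 4.2401 − 0.6523 = 3.5877.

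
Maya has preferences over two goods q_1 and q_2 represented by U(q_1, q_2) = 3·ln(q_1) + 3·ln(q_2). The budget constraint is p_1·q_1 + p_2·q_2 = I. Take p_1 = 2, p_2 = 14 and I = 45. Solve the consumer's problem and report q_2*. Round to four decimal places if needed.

q_2* = 1.6071

The MRS is q_2/q_1. Set MRS = p_1/p_2.
So 3·p_2·q_2 = 3·p_1·q_1; combined with the budget, a share 0.5 of income goes to q_1.
Demand: q_1*(p_1,p_2,I) = 0.5·I/p_1 and q_2* = 0.5·I/p_2.
At p_1=2, p_2=14, I=45: q_2* = 0.5·45/14 = 1.6071.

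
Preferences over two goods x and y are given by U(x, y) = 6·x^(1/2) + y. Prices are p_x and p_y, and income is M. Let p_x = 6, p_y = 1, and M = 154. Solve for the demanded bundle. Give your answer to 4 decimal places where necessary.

Utility is quasi-linear in y; the FOC for x is 3/√x = p_x/p_y.
Solve: √x = 3·p_y/p_x, so x*(p_x,p_y) = (3·p_y/p_x)², and y* = (M − p_x·x*)/p_y.
Plugging in: x* = (3·1/6)² = 0.25, y* = 152.5.

x* = 0.25, y* = 152.5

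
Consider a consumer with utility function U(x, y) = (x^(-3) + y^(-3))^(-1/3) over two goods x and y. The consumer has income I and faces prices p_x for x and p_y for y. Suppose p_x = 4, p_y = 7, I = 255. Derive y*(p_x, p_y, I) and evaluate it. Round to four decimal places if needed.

MRS = MU_x/MU_y = (y/x)^(4). Set equal to p_x/p_y.
Solve for the ratio: y/x = [p_x/p_y]^(0.25).
With the ratio pinned down, the budget gives x* = I/(p_x + p_y·(y/x)) and y* = (y/x)·x*.
Numerically y/x = 0.869442, so x* = 255/(4 + 7·0.869442) = 25.2823 and y* = 0.869442·25.2823 = 21.9815.

y* = 21.9815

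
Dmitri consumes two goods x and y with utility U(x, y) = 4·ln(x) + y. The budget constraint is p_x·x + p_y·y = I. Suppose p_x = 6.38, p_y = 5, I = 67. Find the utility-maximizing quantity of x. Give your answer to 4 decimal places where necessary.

x* = 3.1348

At the given prices: x* = 4·5/6.38 = 3.1348.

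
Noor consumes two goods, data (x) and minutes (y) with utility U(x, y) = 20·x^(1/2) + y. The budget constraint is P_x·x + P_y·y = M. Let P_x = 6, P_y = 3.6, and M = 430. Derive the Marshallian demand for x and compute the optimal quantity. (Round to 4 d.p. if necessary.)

x* = 36

Utility is quasi-linear in y; the FOC for x is 10/√x = P_x/P_y.
Solve: √x = 10·P_y/P_x, so x*(P_x,P_y) = (10·P_y/P_x)², and y* = (M − P_x·x*)/P_y.
Plugging in: x* = (10·3.6/6)² = 36.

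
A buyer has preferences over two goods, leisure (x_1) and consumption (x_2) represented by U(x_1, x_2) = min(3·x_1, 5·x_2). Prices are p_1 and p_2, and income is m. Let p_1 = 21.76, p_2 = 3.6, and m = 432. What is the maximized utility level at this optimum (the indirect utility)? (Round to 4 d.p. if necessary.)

V = 54.1806

Here 5·21.76 + 3·3.6 = 119.6, giving x_1* = 18.0602 and x_2* = 10.8361.
Utility at the optimum: U(18.0602, 10.8361) = 54.1806.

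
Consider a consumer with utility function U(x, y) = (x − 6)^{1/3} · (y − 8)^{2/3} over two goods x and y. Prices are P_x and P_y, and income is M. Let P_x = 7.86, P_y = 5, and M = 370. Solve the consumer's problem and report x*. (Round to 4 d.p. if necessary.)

This is Cobb-Douglas in (x−6, y−8): tangency gives 1/3·P_y·(y−8) = 2/3·P_x·(x−6).
Substituting into the budget: x* = 6 + 1/3·(M − 6·P_x − 8·P_y)/P_x, and y* = 8 + 2/3·(…)/P_y.
Discretionary income = 370 − 6·7.86 − 8·5 = 282.84; x* = 6 + 1/3·282.84/7.86 = 17.9949.

x* = 17.9949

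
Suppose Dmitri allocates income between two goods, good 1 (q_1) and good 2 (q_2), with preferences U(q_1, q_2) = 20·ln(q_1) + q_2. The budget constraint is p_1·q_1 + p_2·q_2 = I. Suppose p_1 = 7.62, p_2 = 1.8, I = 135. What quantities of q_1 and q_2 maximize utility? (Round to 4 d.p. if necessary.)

So q_1*(p_1,p_2) = 20·p_2/p_1, independent of income; and q_2* = (I − 20·p_2)/p_2.
At the given prices: q_1* = 20·1.8/7.62 = 4.7244, and q_2* = 55.

q_1* = 4.7244, q_2* = 55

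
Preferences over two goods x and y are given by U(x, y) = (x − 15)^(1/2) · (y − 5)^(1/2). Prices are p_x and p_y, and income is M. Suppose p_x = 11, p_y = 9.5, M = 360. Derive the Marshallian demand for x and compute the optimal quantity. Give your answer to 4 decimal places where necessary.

x* = 21.7045

Let x' = x−15, y' = y−5. MRS = y'/x' = p_x/p_y.
Substituting into the budget: x* = 15 + 0.5·(M − 15·p_x − 5·p_y)/p_x, and y* = 5 + 0.5·(…)/p_y.
Discretionary income = 360 − 15·11 − 5·9.5 = 147.5; x* = 15 + 0.5·147.5/11 = 21.7045.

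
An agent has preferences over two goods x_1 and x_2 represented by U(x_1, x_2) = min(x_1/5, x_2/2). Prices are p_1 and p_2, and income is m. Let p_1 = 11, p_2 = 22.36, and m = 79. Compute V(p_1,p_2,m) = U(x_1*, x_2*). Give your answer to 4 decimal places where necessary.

V = 0.7922

With perfect complements, no substitution: consume in ratio x_1:x_2 = 5:2.
Budget: p_1·x_1 + p_2·(2/5)·x_1 = m, so (5·p_1 + 2·p_2)·x_1 = 5·m.
Demand: x_1*(p_1,p_2,m) = 5·m/(5·p_1 + 2·p_2), x_2* = 2·m/(5·p_1 + 2·p_2).
Here 5·11 + 2·22.36 = 99.72, giving x_1* = 3.9611 and x_2* = 1.5844.
Utility at the optimum: U(3.9611, 1.5844) = 0.7922.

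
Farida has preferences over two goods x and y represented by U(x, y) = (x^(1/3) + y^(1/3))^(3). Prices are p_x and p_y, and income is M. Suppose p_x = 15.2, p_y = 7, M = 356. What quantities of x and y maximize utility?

From the CES first-order condition, (y/x)^(2/3) = p_x/p_y.
Hence y/x = (p_x/p_y)^(1/(2/3)), i.e. raised to the 1.5 power.
Substitute y = (y/x)·x into the budget: x* = M/(p_x + p_y·(y/x)).
Numerically y/x = 3.199767, so x* = 356/(15.2 + 7·3.199767) = 9.4685 and y* = 3.199767·9.4685 = 30.297.

x* = 9.4685, y* = 30.297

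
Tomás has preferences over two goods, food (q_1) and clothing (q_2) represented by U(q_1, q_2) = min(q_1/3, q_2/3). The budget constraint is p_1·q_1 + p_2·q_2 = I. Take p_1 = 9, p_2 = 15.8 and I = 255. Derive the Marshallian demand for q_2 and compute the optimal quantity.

q_2* = 10.2823

Demand: q_1*(p_1,p_2,I) = 3·I/(3·p_1 + 3·p_2), q_2* = 3·I/(3·p_1 + 3·p_2).
Here 3·9 + 3·15.8 = 74.4, giving q_2* = 10.2823.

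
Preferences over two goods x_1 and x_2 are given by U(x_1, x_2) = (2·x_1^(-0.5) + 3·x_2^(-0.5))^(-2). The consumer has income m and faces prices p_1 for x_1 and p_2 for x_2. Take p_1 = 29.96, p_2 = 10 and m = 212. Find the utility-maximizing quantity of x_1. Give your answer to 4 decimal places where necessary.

Substitute x_2 = (x_2/x_1)·x_1 into the budget: x_1* = m/(p_1 + p_2·(x_2/x_1)).
Numerically x_2/x_1 = 2.723258, so x_1* = 212/(29.96 + 10·2.723258) = 3.7068.

x_1* = 3.7068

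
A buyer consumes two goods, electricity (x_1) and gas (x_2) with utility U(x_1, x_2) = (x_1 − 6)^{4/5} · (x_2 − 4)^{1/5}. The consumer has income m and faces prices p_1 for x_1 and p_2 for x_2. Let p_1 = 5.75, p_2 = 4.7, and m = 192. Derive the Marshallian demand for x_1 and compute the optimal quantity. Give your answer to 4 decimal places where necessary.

x_1* = 25.2974

MRS = 4·(x_2−4)/(x_1−6). Tangency with p_1/p_2 gives x_2−4 = (1/4)·(p_1/p_2)·(x_1−6).
Substituting into the budget: x_1* = 6 + 0.8·(m − 6·p_1 − 4·p_2)/p_1, and x_2* = 4 + 0.2·(…)/p_2.
Discretionary income = 192 − 6·5.75 − 4·4.7 = 138.7; x_1* = 6 + 0.8·138.7/5.75 = 25.2974.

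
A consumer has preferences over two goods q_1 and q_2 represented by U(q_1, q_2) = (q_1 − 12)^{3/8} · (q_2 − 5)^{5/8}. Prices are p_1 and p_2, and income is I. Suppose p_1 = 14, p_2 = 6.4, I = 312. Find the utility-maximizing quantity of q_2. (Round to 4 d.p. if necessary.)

q_2* = 15.9375

Substituting into the budget: q_1* = 12 + 0.375·(I − 12·p_1 − 5·p_2)/p_1, and q_2* = 5 + 0.625·(…)/p_2.
Discretionary income = 312 − 12·14 − 5·6.4 = 112; q_2* = 5 + 0.625·112/6.4 = 15.9375.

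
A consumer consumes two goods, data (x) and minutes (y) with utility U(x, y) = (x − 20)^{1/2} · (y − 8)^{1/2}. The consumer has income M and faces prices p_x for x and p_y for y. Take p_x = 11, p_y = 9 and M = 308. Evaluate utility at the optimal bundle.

V = 0.804

Let x' = x−20, y' = y−8. MRS = y'/x' = p_x/p_y.
Substituting into the budget: x* = 20 + 0.5·(M − 20·p_x − 8·p_y)/p_x, and y* = 8 + 0.5·(…)/p_y.
Discretionary income = 308 − 20·11 − 8·9 = 16; x* = 20 + 0.5·16/11 = 20.7273; y* = 8 + 0.5·16/9 = 8.8889.
Utility at the optimum: U(20.7273, 8.8889) = 0.804.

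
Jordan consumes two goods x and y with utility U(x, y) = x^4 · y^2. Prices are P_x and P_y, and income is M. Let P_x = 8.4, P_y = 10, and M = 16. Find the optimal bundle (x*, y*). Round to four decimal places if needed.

x* = 1.2698, y* = 0.5333

Demand: x*(P_x,P_y,M) = 2/3·M/P_x and y* = 1/3·M/P_y.
At P_x=8.4, P_y=10, M=16: x* = 2/3·16/8.4 = 1.2698, y* = 0.5333.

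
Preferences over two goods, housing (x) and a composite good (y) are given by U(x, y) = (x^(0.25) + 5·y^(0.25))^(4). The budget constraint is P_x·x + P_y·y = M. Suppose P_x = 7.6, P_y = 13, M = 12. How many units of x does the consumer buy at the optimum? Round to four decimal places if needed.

x* = 0.1938

From the CES first-order condition, (1/5)·(y/x)^(0.75) = P_x/P_y.
Solve for the ratio: y/x = [5·P_x/P_y]^(4/3).
Substitute y = (y/x)·x into the budget: x* = M/(P_x + P_y·(y/x)).
Numerically y/x = 4.179461, so x* = 12/(7.6 + 13·4.179461) = 0.1938.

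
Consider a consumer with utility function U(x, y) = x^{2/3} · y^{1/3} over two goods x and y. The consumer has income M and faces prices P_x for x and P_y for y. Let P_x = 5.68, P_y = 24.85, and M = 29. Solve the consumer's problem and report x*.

x* = 3.4038

The MRS is 2·y/x. Set MRS = P_x/P_y.
Rearranging, P_y·y = (1/2)·P_x·x. Substituting into the budget gives P_x·x·(1 + (1/2)) = M.
Demand: x*(P_x,P_y,M) = 2/3·M/P_x and y* = 1/3·M/P_y.
At P_x=5.68, P_y=24.85, M=29: x* = 2/3·29/5.68 = 3.4038.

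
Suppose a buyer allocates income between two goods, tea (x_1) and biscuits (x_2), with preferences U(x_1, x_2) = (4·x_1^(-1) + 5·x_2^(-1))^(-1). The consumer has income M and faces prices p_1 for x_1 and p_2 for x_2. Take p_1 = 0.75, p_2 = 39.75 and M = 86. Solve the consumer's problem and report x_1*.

MRS = MU_x_1/MU_x_2 = (4/5)·(x_2/x_1)^(2). Set equal to p_1/p_2.
Solve for the ratio: x_2/x_1 = [(5/4)·p_1/p_2]^(0.5).
Substitute x_2 = (x_2/x_1)·x_1 into the budget: x_1* = M/(p_1 + p_2·(x_2/x_1)).
Numerically x_2/x_1 = 0.153574, so x_1* = 86/(0.75 + 39.75·0.153574) = 12.5464.

x_1* = 12.5464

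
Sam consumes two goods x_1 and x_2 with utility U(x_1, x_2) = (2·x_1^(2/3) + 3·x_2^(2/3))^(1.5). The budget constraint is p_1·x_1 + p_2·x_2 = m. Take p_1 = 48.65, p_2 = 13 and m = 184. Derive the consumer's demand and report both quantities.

MRS = MU_x_1/MU_x_2 = (2/3)·(x_2/x_1)^(1/3). Set equal to p_1/p_2.
Hence x_2/x_1 = ((3/2)·p_1/p_2)^(1/(1/3)), i.e. raised to the 3 power.
With the ratio pinned down, the budget gives x_1* = m/(p_1 + p_2·(x_2/x_1)) and x_2* = (x_2/x_1)·x_1*.
Numerically x_2/x_1 = 176.885508, so x_1* = 184/(48.65 + 13·176.885508) = 0.0784 and x_2* = 176.885508·0.0784 = 13.8606.

x_1* = 0.0784, x_2* = 13.8606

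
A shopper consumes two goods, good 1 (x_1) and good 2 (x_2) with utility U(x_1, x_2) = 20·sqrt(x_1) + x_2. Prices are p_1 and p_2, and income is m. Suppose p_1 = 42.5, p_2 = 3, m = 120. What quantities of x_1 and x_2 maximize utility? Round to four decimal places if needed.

x_1* = 0.4983, x_2* = 32.9412

Set MRS = p_1/p_2: 10·x_1^(−1/2) = p_1/p_2.
Thus x_1* = (10·p_2/p_1)² — independent of m — with the rest of income spent on x_2.
Plugging in: x_1* = (10·3/42.5)² = 0.4983, x_2* = 32.9412.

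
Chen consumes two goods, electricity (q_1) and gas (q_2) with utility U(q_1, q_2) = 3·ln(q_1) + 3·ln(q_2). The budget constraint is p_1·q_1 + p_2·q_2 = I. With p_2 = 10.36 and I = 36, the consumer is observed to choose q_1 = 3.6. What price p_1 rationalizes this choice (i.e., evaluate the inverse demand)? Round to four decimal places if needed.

p_1 = 5

Tangency: MRS = q_2/q_1 = p_1/p_2.
So 3·p_2·q_2 = 3·p_1·q_1; combined with the budget, a share 0.5 of income goes to q_1.
Demand: q_1*(p_1,p_2,I) = 0.5·I/p_1 and q_2* = 0.5·I/p_2.
Set q_1* = 3.6 in the demand function and solve for p_1: p_1 = 5.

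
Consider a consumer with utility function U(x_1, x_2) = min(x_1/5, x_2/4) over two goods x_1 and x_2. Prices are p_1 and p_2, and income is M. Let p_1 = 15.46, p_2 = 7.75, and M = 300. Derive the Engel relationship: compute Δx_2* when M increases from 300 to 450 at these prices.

With perfect complements, no substitution: consume in ratio x_1:x_2 = 5:4.
Budget: p_1·x_1 + p_2·(4/5)·x_1 = M, so (5·p_1 + 4·p_2)·x_1 = 5·M.
Demand: x_1*(p_1,p_2,M) = 5·M/(5·p_1 + 4·p_2), x_2* = 4·M/(5·p_1 + 4·p_2).
Here 5·15.46 + 4·7.75 = 108.3, giving x_2* = 11.0803.
At M' = 450: x_2* = 16.6205. Change: 16.6205 − 11.0803 = 5.5402.

Δx_2* = 5.5402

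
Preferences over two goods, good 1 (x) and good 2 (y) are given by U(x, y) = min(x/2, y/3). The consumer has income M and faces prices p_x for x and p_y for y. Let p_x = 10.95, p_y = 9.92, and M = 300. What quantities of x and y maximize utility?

Demand: x*(p_x,p_y,M) = 2·M/(2·p_x + 3·p_y), y* = 3·M/(2·p_x + 3·p_y).
Here 2·10.95 + 3·9.92 = 51.66, giving x* = 11.6144 and y* = 17.4216.

x* = 11.6144, y* = 17.4216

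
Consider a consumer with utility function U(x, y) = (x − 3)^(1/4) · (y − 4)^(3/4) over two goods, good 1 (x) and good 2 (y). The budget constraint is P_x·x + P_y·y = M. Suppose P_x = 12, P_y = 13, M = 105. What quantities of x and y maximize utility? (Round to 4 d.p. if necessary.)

This is Cobb-Douglas in (x−3, y−4): tangency gives 0.25·P_y·(y−4) = 0.75·P_x·(x−3).
After buying the subsistence bundle (3, 4), a share 0.25 of the remaining income goes to x: x* = 3 + 0.25·(M − 3P_x − 4P_y)/P_x.
Discretionary income = 105 − 3·12 − 4·13 = 17; x* = 3 + 0.25·17/12 = 3.3542; y* = 4 + 0.75·17/13 = 4.9808.

x* = 3.3542, y* = 4.9808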